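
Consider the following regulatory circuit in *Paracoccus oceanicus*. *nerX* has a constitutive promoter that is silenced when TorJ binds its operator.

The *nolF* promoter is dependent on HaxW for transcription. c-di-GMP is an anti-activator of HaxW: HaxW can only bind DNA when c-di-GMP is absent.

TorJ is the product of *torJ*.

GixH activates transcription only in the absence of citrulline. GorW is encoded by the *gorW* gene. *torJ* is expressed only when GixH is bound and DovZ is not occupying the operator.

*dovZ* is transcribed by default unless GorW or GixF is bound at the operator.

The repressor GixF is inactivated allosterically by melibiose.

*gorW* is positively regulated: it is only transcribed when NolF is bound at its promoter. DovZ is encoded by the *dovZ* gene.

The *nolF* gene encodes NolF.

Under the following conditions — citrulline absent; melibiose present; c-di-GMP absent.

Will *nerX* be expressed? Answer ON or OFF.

c-di-GMP is absent, so HaxW is active.
No repressor is bound and HaxW is active, so *nolF* is transcribed.
So NolF is produced and active.
No repressor is bound and NolF is active, so *gorW* is transcribed.
So GorW is produced and active.
Melibiose is present, so GixF is inactive.
With repressor GorW bound, *dovZ* is not transcribed.
So DovZ is not produced.
Citrulline is absent, so GixH is active.
No repressor is bound and GixH is active, so *torJ* is transcribed.
So TorJ is produced and active.
With repressor TorJ bound, *nerX* is not transcribed.

OFF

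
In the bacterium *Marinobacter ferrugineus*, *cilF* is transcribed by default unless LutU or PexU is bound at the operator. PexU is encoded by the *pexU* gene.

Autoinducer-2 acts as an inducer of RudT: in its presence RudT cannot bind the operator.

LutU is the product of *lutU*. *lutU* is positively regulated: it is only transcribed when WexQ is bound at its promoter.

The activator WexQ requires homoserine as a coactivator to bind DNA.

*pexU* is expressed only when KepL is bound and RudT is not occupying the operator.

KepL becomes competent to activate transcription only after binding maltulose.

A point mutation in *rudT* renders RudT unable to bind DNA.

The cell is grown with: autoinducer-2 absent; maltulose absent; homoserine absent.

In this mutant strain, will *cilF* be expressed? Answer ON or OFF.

ON

Homoserine is absent, so WexQ is inactive.
Required activator WexQ is absent, so *lutU* is not transcribed.
So LutU is not produced.
Maltulose is absent, so KepL is inactive.
RudT is non-functional in this strain, so it has no effect.
Required activator KepL is absent, so *pexU* is not transcribed.
So PexU is not produced.
With no repressor bound, *cilF* is transcribed.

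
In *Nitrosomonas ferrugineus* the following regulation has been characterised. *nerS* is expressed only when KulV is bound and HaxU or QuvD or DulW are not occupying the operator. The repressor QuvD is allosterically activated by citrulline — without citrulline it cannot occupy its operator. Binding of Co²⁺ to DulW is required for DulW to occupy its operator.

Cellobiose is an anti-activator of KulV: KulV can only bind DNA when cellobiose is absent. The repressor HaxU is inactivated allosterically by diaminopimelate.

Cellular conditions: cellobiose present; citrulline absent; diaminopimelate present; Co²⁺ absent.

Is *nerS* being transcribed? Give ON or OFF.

Diaminopimelate is present, so HaxU is inactive.
Cellobiose is present, so KulV is inactive.
Citrulline is absent, so QuvD is inactive.
Co²⁺ is absent, so DulW is inactive.
Required activator KulV is absent, so *nerS* is not transcribed.

OFF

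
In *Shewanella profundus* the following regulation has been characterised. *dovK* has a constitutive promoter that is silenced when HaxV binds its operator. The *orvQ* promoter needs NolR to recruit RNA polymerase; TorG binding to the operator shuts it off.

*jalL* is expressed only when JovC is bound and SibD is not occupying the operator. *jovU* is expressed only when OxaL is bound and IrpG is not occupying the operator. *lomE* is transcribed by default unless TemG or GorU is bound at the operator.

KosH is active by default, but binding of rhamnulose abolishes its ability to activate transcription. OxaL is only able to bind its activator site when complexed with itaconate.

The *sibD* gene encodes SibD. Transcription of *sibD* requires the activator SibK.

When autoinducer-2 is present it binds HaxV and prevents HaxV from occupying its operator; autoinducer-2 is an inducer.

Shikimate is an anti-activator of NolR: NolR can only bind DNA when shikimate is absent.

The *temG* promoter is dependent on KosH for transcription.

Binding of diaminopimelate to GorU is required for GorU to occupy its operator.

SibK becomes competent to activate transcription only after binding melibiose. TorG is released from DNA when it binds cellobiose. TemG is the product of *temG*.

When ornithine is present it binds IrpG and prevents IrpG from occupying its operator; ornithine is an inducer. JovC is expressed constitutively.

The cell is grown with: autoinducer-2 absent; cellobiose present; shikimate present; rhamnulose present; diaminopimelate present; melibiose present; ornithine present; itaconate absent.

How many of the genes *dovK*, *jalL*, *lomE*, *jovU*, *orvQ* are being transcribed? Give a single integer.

0

Autoinducer-2 is absent, so HaxV is active.
With repressor HaxV bound, *dovK* is not transcribed.
→ *dovK* is OFF.
JovC is produced constitutively and is active.
Melibiose is present, so SibK is active.
No repressor is bound and SibK is active, so *sibD* is transcribed.
So SibD is produced and active.
With repressor SibD bound, *jalL* is not transcribed.
→ *jalL* is OFF.
Rhamnulose is present, so KosH is inactive.
Required activator KosH is absent, so *temG* is not transcribed.
So TemG is not produced.
Diaminopimelate is present, so GorU is active.
With repressor GorU bound, *lomE* is not transcribed.
→ *lomE* is OFF.
Itaconate is absent, so OxaL is inactive.
Ornithine is present, so IrpG is inactive.
Required activator OxaL is absent, so *jovU* is not transcribed.
→ *jovU* is OFF.
Cellobiose is present, so TorG is inactive.
Shikimate is present, so NolR is inactive.
Required activator NolR is absent, so *orvQ* is not transcribed.
→ *orvQ* is OFF.
0 of the 5 genes are transcribed.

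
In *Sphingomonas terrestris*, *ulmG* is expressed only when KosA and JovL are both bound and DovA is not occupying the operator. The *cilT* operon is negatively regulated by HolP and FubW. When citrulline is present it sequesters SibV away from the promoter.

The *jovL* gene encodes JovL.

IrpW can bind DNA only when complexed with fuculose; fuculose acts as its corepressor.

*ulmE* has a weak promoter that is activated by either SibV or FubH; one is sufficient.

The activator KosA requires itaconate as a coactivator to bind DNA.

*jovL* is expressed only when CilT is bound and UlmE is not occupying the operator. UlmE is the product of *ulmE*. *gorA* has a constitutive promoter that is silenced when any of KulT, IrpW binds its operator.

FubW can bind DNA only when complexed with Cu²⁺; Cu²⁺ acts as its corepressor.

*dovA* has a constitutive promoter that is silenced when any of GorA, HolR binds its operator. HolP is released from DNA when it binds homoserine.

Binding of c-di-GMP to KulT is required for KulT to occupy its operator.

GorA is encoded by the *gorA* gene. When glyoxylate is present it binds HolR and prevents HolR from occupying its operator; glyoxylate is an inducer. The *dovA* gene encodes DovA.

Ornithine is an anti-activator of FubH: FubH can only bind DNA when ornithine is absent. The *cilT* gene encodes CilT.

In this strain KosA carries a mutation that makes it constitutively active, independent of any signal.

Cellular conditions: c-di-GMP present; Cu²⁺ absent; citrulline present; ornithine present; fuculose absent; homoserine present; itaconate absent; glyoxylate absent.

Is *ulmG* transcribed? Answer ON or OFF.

ON

KosA is constitutively active in this strain.
Homoserine is present, so HolP is inactive.
Cu²⁺ is absent, so FubW is inactive.
With no repressor bound, *cilT* is transcribed.
So CilT is produced and active.
Citrulline is present, so SibV is inactive.
Ornithine is present, so FubH is inactive.
No activator is available at the *ulmE* promoter, so *ulmE* is not transcribed.
So UlmE is not produced.
No repressor is bound and CilT is active, so *jovL* is transcribed.
So JovL is produced and active.
c-di-GMP is present, so KulT is active.
Fuculose is absent, so IrpW is inactive.
With repressor KulT bound, *gorA* is not transcribed.
So GorA is not produced.
Glyoxylate is absent, so HolR is active.
With repressor HolR bound, *dovA* is not transcribed.
So DovA is not produced.
No repressor is bound and KosA and JovL are active, so *ulmG* is transcribed.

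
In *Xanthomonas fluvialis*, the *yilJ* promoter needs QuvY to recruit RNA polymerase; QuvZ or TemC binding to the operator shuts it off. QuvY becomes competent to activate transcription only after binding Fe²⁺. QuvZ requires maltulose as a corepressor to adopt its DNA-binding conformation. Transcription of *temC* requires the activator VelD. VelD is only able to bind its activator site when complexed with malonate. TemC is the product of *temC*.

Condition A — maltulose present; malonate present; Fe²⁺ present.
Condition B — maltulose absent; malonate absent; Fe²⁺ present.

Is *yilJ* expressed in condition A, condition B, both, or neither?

B only

Condition A:
Maltulose is present, so QuvZ is active.
Malonate is present, so VelD is active.
No repressor is bound and VelD is active, so *temC* is transcribed.
So TemC is produced and active.
Fe²⁺ is present, so QuvY is active.
With repressor QuvZ bound, *yilJ* is not transcribed.
→ *yilJ* is OFF in A.
Condition B:
Maltulose is absent, so QuvZ is inactive.
Malonate is absent, so VelD is inactive.
Required activator VelD is absent, so *temC* is not transcribed.
So TemC is not produced.
Fe²⁺ is present, so QuvY is active.
No repressor is bound and QuvY is active, so *yilJ* is transcribed.
→ *yilJ* is ON in B.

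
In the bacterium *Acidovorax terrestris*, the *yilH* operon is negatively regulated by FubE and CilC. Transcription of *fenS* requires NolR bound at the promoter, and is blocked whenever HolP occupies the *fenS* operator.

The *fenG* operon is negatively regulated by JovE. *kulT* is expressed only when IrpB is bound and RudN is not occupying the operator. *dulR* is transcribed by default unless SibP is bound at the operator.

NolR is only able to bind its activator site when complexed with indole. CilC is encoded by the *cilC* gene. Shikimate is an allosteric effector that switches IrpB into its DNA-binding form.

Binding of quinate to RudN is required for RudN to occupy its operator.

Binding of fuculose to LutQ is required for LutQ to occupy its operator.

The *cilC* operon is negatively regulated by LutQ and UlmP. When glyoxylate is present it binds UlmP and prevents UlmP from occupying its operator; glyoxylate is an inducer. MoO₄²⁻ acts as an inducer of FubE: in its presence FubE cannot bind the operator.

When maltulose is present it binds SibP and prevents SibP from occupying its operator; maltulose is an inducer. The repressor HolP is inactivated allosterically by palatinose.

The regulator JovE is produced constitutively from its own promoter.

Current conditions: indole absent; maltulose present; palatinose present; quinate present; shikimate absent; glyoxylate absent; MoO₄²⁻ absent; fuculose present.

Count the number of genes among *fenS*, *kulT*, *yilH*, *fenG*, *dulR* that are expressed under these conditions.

1

Indole is absent, so NolR is inactive.
Palatinose is present, so HolP is inactive.
Required activator NolR is absent, so *fenS* is not transcribed.
→ *fenS* is OFF.
Shikimate is absent, so IrpB is inactive.
Quinate is present, so RudN is active.
With repressor RudN bound, *kulT* is not transcribed.
→ *kulT* is OFF.
MoO₄²⁻ is absent, so FubE is active.
Fuculose is present, so LutQ is active.
Glyoxylate is absent, so UlmP is active.
With repressor LutQ bound, *cilC* is not transcribed.
So CilC is not produced.
With repressor FubE bound, *yilH* is not transcribed.
→ *yilH* is OFF.
JovE is produced constitutively and is active.
With repressor JovE bound, *fenG* is not transcribed.
→ *fenG* is OFF.
Maltulose is present, so SibP is inactive.
With no repressor bound, *dulR* is transcribed.
→ *dulR* is ON.
1 of the 5 genes is transcribed.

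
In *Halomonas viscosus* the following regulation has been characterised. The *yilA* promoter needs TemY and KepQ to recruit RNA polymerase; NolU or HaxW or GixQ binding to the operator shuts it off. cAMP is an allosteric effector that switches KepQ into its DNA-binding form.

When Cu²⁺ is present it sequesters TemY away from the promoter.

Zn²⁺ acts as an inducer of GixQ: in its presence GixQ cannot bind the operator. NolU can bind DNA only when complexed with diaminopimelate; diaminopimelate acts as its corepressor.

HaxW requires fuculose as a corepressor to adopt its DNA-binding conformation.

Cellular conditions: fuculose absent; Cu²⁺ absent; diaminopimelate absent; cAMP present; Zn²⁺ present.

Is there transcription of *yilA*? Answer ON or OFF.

ON

Diaminopimelate is absent, so NolU is inactive.
Cu²⁺ is absent, so TemY is active.
Fuculose is absent, so HaxW is inactive.
cAMP is present, so KepQ is active.
Zn²⁺ is present, so GixQ is inactive.
No repressor is bound and TemY and KepQ are active, so *yilA* is transcribed.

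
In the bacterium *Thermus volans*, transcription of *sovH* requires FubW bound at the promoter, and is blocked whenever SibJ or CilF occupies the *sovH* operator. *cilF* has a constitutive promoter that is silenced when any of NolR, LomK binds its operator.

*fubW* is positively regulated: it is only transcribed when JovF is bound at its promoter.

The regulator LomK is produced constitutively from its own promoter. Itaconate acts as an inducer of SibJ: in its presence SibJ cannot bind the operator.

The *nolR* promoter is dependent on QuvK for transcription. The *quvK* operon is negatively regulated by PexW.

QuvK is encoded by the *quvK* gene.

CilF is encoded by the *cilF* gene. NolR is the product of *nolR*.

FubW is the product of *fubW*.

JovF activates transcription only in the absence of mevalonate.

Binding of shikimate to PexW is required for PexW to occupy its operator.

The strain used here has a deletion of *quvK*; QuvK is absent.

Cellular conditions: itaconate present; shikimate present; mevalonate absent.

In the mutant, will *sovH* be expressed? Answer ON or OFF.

ON

Mevalonate is absent, so JovF is active.
No repressor is bound and JovF is active, so *fubW* is transcribed.
So FubW is produced and active.
Itaconate is present, so SibJ is inactive.
QuvK is non-functional in this strain, so it has no effect.
Required activator QuvK is absent, so *nolR* is not transcribed.
So NolR is not produced.
LomK is produced constitutively and is active.
With repressor LomK bound, *cilF* is not transcribed.
So CilF is not produced.
No repressor is bound and FubW is active, so *sovH* is transcribed.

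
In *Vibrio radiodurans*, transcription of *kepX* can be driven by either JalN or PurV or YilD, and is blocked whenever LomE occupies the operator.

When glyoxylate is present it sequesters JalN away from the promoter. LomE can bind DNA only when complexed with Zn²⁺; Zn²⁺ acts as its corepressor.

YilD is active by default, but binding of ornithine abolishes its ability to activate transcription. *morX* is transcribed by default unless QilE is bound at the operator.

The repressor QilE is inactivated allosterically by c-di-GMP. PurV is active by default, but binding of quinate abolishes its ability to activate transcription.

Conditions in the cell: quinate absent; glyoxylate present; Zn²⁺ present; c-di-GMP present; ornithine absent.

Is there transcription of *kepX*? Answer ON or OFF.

OFF

Glyoxylate is present, so JalN is inactive.
Quinate is absent, so PurV is active.
Zn²⁺ is present, so LomE is active.
Ornithine is absent, so YilD is active.
With repressor LomE bound, *kepX* is not transcribed.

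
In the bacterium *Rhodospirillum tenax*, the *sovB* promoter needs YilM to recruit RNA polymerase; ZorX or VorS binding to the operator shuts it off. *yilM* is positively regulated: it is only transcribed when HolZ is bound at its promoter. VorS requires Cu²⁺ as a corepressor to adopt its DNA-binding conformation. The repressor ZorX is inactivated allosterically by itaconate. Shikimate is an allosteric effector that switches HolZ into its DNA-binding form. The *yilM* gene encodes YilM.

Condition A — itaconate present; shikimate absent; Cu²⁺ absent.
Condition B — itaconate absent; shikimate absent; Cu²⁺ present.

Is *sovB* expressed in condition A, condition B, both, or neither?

neither

Condition A:
Itaconate is present, so ZorX is inactive.
Shikimate is absent, so HolZ is inactive.
Required activator HolZ is absent, so *yilM* is not transcribed.
So YilM is not produced.
Cu²⁺ is absent, so VorS is inactive.
Required activator YilM is absent, so *sovB* is not transcribed.
→ *sovB* is OFF in A.
Condition B:
Itaconate is absent, so ZorX is active.
Shikimate is absent, so HolZ is inactive.
Required activator HolZ is absent, so *yilM* is not transcribed.
So YilM is not produced.
Cu²⁺ is present, so VorS is active.
With repressor ZorX bound, *sovB* is not transcribed.
→ *sovB* is OFF in B.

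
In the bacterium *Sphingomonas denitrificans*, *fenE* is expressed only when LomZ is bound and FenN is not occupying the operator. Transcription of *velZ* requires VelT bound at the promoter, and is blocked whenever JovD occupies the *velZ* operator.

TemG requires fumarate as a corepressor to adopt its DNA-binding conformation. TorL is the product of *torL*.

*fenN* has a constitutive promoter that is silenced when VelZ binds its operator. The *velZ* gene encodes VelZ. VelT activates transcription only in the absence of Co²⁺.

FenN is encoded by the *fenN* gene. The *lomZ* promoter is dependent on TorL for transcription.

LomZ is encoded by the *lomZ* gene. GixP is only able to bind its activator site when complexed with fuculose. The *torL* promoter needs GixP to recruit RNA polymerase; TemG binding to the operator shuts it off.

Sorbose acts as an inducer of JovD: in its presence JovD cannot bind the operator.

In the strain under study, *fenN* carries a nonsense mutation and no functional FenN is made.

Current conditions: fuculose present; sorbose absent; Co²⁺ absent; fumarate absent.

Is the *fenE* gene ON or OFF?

ON

Fumarate is absent, so TemG is inactive.
Fuculose is present, so GixP is active.
No repressor is bound and GixP is active, so *torL* is transcribed.
So TorL is produced and active.
No repressor is bound and TorL is active, so *lomZ* is transcribed.
So LomZ is produced and active.
FenN is non-functional in this strain, so it has no effect.
No repressor is bound and LomZ is active, so *fenE* is transcribed.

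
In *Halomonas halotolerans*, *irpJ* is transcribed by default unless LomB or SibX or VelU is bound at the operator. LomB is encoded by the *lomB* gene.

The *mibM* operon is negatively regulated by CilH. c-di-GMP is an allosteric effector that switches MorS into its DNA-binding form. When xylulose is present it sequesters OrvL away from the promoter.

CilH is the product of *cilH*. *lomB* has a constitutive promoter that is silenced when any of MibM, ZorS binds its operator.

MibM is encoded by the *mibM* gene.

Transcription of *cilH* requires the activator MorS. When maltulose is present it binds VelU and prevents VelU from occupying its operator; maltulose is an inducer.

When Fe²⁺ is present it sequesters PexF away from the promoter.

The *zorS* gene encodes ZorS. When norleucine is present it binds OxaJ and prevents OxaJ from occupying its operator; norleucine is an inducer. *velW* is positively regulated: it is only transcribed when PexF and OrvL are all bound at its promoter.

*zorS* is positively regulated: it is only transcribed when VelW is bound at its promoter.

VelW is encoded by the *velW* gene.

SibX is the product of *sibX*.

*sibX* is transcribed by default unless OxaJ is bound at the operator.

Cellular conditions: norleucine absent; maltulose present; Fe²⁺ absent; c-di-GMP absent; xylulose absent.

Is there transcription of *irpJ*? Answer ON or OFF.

ON

c-di-GMP is absent, so MorS is inactive.
Required activator MorS is absent, so *cilH* is not transcribed.
So CilH is not produced.
With no repressor bound, *mibM* is transcribed.
So MibM is produced and active.
Fe²⁺ is absent, so PexF is active.
Xylulose is absent, so OrvL is active.
No repressor is bound and PexF and OrvL are active, so *velW* is transcribed.
So VelW is produced and active.
No repressor is bound and VelW is active, so *zorS* is transcribed.
So ZorS is produced and active.
With repressor MibM bound, *lomB* is not transcribed.
So LomB is not produced.
Norleucine is absent, so OxaJ is active.
With repressor OxaJ bound, *sibX* is not transcribed.
So SibX is not produced.
Maltulose is present, so VelU is inactive.
With no repressor bound, *irpJ* is transcribed.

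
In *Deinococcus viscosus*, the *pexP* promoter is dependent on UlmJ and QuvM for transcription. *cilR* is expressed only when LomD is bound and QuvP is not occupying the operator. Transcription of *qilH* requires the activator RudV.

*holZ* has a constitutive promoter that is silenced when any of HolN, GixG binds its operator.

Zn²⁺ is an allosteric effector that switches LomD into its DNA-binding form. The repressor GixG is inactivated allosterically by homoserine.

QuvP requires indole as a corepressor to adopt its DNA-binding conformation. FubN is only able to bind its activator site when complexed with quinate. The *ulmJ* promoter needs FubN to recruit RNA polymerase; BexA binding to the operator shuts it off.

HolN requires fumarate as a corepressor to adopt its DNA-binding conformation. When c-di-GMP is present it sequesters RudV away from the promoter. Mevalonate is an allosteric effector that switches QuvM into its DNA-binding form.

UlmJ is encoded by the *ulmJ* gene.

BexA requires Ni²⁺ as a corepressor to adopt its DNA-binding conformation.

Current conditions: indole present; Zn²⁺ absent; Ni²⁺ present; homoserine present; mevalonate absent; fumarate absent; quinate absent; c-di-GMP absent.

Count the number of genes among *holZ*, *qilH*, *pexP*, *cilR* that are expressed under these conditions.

2

Fumarate is absent, so HolN is inactive.
Homoserine is present, so GixG is inactive.
With no repressor bound, *holZ* is transcribed.
→ *holZ* is ON.
c-di-GMP is absent, so RudV is active.
No repressor is bound and RudV is active, so *qilH* is transcribed.
→ *qilH* is ON.
Quinate is absent, so FubN is inactive.
Ni²⁺ is present, so BexA is active.
With repressor BexA bound, *ulmJ* is not transcribed.
So UlmJ is not produced.
Mevalonate is absent, so QuvM is inactive.
Required activator UlmJ is absent, so *pexP* is not transcribed.
→ *pexP* is OFF.
Indole is present, so QuvP is active.
Zn²⁺ is absent, so LomD is inactive.
With repressor QuvP bound, *cilR* is not transcribed.
→ *cilR* is OFF.
2 of the 4 genes are transcribed.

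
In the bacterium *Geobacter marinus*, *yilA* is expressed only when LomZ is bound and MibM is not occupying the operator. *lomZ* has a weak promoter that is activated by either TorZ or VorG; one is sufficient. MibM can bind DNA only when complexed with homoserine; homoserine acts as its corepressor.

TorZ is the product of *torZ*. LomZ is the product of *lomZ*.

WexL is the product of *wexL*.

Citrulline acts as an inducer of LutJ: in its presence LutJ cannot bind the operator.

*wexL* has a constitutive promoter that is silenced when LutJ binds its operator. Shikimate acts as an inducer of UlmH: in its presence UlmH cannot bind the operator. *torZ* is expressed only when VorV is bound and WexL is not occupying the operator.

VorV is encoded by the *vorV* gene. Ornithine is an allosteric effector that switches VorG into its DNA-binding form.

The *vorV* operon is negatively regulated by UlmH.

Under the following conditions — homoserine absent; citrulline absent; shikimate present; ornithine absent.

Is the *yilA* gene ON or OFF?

Citrulline is absent, so LutJ is active.
With repressor LutJ bound, *wexL* is not transcribed.
So WexL is not produced.
Shikimate is present, so UlmH is inactive.
With no repressor bound, *vorV* is transcribed.
So VorV is produced and active.
No repressor is bound and VorV is active, so *torZ* is transcribed.
So TorZ is produced and active.
Ornithine is absent, so VorG is inactive.
Activator TorZ is present, so *lomZ* is transcribed.
So LomZ is produced and active.
Homoserine is absent, so MibM is inactive.
No repressor is bound and LomZ is active, so *yilA* is transcribed.

ON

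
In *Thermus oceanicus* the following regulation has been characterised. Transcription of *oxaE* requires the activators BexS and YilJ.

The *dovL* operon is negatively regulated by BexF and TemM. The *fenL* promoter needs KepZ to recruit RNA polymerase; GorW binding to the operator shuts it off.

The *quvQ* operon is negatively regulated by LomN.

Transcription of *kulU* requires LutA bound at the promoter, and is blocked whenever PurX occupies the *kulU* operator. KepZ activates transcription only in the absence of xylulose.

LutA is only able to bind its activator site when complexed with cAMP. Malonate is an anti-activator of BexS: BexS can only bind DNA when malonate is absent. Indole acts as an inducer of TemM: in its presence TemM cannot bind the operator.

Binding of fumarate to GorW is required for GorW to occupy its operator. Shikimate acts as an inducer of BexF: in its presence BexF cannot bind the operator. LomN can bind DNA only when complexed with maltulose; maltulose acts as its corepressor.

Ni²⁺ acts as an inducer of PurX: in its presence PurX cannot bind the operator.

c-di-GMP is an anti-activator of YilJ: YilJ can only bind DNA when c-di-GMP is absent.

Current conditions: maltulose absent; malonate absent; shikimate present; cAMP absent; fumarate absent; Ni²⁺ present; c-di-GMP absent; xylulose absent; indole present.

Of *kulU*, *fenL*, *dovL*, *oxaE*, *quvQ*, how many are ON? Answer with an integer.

cAMP is absent, so LutA is inactive.
Ni²⁺ is present, so PurX is inactive.
Required activator LutA is absent, so *kulU* is not transcribed.
→ *kulU* is OFF.
Fumarate is absent, so GorW is inactive.
Xylulose is absent, so KepZ is active.
No repressor is bound and KepZ is active, so *fenL* is transcribed.
→ *fenL* is ON.
Shikimate is present, so BexF is inactive.
Indole is present, so TemM is inactive.
With no repressor bound, *dovL* is transcribed.
→ *dovL* is ON.
Malonate is absent, so BexS is active.
c-di-GMP is absent, so YilJ is active.
No repressor is bound and BexS and YilJ are active, so *oxaE* is transcribed.
→ *oxaE* is ON.
Maltulose is absent, so LomN is inactive.
With no repressor bound, *quvQ* is transcribed.
→ *quvQ* is ON.
4 of the 5 genes are transcribed.

4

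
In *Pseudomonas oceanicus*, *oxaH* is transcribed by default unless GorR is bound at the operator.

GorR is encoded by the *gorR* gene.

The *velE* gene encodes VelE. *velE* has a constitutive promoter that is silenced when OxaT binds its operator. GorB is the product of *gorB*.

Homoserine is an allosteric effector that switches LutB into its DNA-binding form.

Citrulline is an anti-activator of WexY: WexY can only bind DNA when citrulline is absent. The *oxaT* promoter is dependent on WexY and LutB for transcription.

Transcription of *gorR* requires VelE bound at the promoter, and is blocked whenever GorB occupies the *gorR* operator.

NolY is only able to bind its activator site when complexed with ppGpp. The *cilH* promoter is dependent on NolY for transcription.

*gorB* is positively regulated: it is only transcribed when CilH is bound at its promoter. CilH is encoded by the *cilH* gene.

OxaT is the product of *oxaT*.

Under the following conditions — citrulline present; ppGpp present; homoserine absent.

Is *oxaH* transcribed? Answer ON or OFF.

ON

Citrulline is present, so WexY is inactive.
Homoserine is absent, so LutB is inactive.
Required activator WexY is absent, so *oxaT* is not transcribed.
So OxaT is not produced.
With no repressor bound, *velE* is transcribed.
So VelE is produced and active.
ppGpp is present, so NolY is active.
No repressor is bound and NolY is active, so *cilH* is transcribed.
So CilH is produced and active.
No repressor is bound and CilH is active, so *gorB* is transcribed.
So GorB is produced and active.
With repressor GorB bound, *gorR* is not transcribed.
So GorR is not produced.
With no repressor bound, *oxaH* is transcribed.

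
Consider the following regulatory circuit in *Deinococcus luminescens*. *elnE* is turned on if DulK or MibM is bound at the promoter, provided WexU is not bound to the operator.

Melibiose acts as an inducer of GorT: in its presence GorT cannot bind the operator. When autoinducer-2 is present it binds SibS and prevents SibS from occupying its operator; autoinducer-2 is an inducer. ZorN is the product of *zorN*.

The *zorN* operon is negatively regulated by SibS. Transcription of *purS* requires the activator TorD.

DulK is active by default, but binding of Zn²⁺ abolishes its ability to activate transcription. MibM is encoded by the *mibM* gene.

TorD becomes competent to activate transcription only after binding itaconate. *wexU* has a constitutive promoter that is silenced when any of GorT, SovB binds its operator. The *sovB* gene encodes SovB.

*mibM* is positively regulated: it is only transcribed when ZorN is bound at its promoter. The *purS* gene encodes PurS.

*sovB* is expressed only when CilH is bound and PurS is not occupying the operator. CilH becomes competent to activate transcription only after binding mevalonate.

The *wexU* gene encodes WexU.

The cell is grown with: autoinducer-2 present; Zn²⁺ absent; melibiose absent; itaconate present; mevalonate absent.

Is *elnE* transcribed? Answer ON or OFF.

Zn²⁺ is absent, so DulK is active.
Melibiose is absent, so GorT is active.
Mevalonate is absent, so CilH is inactive.
Itaconate is present, so TorD is active.
No repressor is bound and TorD is active, so *purS* is transcribed.
So PurS is produced and active.
With repressor PurS bound, *sovB* is not transcribed.
So SovB is not produced.
With repressor GorT bound, *wexU* is not transcribed.
So WexU is not produced.
Autoinducer-2 is present, so SibS is inactive.
With no repressor bound, *zorN* is transcribed.
So ZorN is produced and active.
No repressor is bound and ZorN is active, so *mibM* is transcribed.
So MibM is produced and active.
Activator DulK is present, so *elnE* is transcribed.

ON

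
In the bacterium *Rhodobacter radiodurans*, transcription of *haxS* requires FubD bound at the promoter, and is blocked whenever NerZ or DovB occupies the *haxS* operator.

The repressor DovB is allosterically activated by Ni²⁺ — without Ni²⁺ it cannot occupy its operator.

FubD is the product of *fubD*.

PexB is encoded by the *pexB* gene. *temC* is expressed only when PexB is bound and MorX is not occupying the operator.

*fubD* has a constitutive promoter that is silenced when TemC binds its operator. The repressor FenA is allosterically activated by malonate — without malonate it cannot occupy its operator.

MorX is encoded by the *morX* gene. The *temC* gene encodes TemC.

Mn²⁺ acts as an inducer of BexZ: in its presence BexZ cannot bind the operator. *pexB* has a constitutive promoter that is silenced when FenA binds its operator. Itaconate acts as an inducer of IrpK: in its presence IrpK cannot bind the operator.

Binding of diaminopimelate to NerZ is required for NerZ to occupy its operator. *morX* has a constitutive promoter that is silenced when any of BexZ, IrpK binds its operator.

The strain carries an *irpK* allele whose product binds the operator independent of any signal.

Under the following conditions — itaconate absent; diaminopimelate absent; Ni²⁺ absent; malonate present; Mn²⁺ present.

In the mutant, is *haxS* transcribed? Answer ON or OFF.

ON

Malonate is present, so FenA is active.
With repressor FenA bound, *pexB* is not transcribed.
So PexB is not produced.
Mn²⁺ is present, so BexZ is inactive.
IrpK is constitutively active in this strain.
With repressor IrpK bound, *morX* is not transcribed.
So MorX is not produced.
Required activator PexB is absent, so *temC* is not transcribed.
So TemC is not produced.
With no repressor bound, *fubD* is transcribed.
So FubD is produced and active.
Diaminopimelate is absent, so NerZ is inactive.
Ni²⁺ is absent, so DovB is inactive.
No repressor is bound and FubD is active, so *haxS* is transcribed.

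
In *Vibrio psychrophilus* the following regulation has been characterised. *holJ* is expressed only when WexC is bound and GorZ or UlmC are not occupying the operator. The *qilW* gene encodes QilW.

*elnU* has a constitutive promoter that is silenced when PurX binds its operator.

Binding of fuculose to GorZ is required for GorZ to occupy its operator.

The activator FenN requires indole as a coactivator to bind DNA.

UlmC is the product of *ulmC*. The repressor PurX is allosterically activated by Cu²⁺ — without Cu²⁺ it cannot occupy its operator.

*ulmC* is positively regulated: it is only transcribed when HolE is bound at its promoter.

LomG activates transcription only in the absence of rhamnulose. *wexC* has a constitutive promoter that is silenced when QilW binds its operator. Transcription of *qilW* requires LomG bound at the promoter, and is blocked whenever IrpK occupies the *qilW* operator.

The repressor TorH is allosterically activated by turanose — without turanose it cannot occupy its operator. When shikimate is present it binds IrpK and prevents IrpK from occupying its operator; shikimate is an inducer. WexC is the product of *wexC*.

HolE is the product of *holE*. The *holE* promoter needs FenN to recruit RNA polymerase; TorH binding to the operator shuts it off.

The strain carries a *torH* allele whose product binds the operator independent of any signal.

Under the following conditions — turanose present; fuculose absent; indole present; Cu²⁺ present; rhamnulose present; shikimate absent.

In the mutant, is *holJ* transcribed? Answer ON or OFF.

Shikimate is absent, so IrpK is active.
Rhamnulose is present, so LomG is inactive.
With repressor IrpK bound, *qilW* is not transcribed.
So QilW is not produced.
With no repressor bound, *wexC* is transcribed.
So WexC is produced and active.
Fuculose is absent, so GorZ is inactive.
TorH is constitutively active in this strain.
Indole is present, so FenN is active.
With repressor TorH bound, *holE* is not transcribed.
So HolE is not produced.
Required activator HolE is absent, so *ulmC* is not transcribed.
So UlmC is not produced.
No repressor is bound and WexC is active, so *holJ* is transcribed.

ON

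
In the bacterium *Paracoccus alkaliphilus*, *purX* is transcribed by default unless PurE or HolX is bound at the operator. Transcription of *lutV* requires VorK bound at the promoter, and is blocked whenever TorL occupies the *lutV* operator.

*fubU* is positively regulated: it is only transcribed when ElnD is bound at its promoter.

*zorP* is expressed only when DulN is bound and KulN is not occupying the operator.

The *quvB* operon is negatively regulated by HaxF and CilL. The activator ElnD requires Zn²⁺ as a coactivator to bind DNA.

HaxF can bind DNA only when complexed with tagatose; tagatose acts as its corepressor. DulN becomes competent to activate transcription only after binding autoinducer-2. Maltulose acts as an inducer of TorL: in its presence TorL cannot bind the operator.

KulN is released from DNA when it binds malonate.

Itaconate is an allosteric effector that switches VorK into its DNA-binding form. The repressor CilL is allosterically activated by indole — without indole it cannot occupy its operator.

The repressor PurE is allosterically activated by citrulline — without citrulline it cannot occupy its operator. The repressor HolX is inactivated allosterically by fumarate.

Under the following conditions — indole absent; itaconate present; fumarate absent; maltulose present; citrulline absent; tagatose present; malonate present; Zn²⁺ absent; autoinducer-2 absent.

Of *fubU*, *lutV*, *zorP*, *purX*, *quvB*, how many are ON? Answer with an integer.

Zn²⁺ is absent, so ElnD is inactive.
Required activator ElnD is absent, so *fubU* is not transcribed.
→ *fubU* is OFF.
Itaconate is present, so VorK is active.
Maltulose is present, so TorL is inactive.
No repressor is bound and VorK is active, so *lutV* is transcribed.
→ *lutV* is ON.
Malonate is present, so KulN is inactive.
Autoinducer-2 is absent, so DulN is inactive.
Required activator DulN is absent, so *zorP* is not transcribed.
→ *zorP* is OFF.
Citrulline is absent, so PurE is inactive.
Fumarate is absent, so HolX is active.
With repressor HolX bound, *purX* is not transcribed.
→ *purX* is OFF.
Tagatose is present, so HaxF is active.
Indole is absent, so CilL is inactive.
With repressor HaxF bound, *quvB* is not transcribed.
→ *quvB* is OFF.
1 of the 5 genes is transcribed.

1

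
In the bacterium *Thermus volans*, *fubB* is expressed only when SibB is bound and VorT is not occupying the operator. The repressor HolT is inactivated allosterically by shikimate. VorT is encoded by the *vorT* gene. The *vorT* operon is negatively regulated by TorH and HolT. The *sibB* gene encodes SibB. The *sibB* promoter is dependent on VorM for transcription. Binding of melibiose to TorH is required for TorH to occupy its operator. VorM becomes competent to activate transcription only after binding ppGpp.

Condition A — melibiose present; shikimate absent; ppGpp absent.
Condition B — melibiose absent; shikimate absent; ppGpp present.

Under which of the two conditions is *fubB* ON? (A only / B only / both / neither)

B only

Condition A:
Melibiose is present, so TorH is active.
Shikimate is absent, so HolT is active.
With repressor TorH bound, *vorT* is not transcribed.
So VorT is not produced.
ppGpp is absent, so VorM is inactive.
Required activator VorM is absent, so *sibB* is not transcribed.
So SibB is not produced.
Required activator SibB is absent, so *fubB* is not transcribed.
→ *fubB* is OFF in A.
Condition B:
Melibiose is absent, so TorH is inactive.
Shikimate is absent, so HolT is active.
With repressor HolT bound, *vorT* is not transcribed.
So VorT is not produced.
ppGpp is present, so VorM is active.
No repressor is bound and VorM is active, so *sibB* is transcribed.
So SibB is produced and active.
No repressor is bound and SibB is active, so *fubB* is transcribed.
→ *fubB* is ON in B.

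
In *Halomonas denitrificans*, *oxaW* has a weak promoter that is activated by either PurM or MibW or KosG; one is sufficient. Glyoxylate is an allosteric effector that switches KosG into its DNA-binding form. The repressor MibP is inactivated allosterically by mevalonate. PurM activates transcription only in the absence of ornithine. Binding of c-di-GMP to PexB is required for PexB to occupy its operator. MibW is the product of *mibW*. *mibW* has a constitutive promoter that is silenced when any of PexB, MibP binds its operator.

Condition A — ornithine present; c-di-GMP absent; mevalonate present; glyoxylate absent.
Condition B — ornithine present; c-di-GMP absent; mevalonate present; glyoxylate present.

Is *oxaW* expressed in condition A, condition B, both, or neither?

both

Condition A:
Ornithine is present, so PurM is inactive.
c-di-GMP is absent, so PexB is inactive.
Mevalonate is present, so MibP is inactive.
With no repressor bound, *mibW* is transcribed.
So MibW is produced and active.
Glyoxylate is absent, so KosG is inactive.
Activator MibW is present, so *oxaW* is transcribed.
→ *oxaW* is ON in A.
Condition B:
Ornithine is present, so PurM is inactive.
c-di-GMP is absent, so PexB is inactive.
Mevalonate is present, so MibP is inactive.
With no repressor bound, *mibW* is transcribed.
So MibW is produced and active.
Glyoxylate is present, so KosG is active.
Activator MibW is present, so *oxaW* is transcribed.
→ *oxaW* is ON in B.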